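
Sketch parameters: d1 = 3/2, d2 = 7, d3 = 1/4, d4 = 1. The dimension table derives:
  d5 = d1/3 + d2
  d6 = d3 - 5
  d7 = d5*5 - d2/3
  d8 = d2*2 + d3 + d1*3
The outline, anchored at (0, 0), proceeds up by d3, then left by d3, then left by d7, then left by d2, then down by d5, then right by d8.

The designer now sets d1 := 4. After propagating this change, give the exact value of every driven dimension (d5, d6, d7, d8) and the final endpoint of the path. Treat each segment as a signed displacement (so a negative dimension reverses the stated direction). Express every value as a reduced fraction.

d5 = 25/3
d6 = -19/4
d7 = 118/3
d8 = 105/4
endpoint = (-61/3, -97/12)

Apply edit: d1 := 4
  d5 = d1/3 + d2 = 25/3
  d6 = d3 - 5 = -19/4
  d7 = d5*5 - d2/3 = 118/3
  d8 = d2*2 + d3 + d1*3 = 105/4
Walk from origin (0, 0):
  seg 1: up by d3 = 1/4 → (0, 1/4)
  seg 2: left by d3 = 1/4 → (-1/4, 1/4)
  seg 3: left by d7 = 118/3 → (-475/12, 1/4)
  seg 4: left by d2 = 7 → (-559/12, 1/4)
  seg 5: down by d5 = 25/3 → (-559/12, -97/12)
  seg 6: right by d8 = 105/4 → (-61/3, -97/12)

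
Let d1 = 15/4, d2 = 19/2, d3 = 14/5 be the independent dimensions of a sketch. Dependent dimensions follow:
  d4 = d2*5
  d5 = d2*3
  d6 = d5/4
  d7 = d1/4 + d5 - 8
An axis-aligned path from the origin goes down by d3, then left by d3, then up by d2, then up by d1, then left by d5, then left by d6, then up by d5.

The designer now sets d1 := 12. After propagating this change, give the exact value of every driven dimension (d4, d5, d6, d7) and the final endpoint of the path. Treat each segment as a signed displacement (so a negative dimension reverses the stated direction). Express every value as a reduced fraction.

d4 = 95/2
d5 = 57/2
d6 = 57/8
d7 = 47/2
endpoint = (-1537/40, 236/5)

Apply edit: d1 := 12
  d4 = d2*5 = 95/2
  d5 = d2*3 = 57/2
  d6 = d5/4 = 57/8
  d7 = d1/4 + d5 - 8 = 47/2
Walk from origin (0, 0):
  seg 1: down by d3 = 14/5 → (0, -14/5)
  seg 2: left by d3 = 14/5 → (-14/5, -14/5)
  seg 3: up by d2 = 19/2 → (-14/5, 67/10)
  seg 4: up by d1 = 12 → (-14/5, 187/10)
  seg 5: left by d5 = 57/2 → (-313/10, 187/10)
  seg 6: left by d6 = 57/8 → (-1537/40, 187/10)
  seg 7: up by d5 = 57/2 → (-1537/40, 236/5)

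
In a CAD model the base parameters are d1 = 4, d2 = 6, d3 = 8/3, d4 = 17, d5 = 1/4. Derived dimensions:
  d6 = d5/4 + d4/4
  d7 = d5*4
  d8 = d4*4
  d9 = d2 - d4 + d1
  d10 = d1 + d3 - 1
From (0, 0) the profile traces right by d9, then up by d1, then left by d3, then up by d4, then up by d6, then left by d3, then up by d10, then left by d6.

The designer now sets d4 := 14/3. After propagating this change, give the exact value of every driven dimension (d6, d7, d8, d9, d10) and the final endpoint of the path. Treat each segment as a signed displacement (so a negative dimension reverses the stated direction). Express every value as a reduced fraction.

d6 = 59/48
d7 = 1
d8 = 56/3
d9 = 16/3
d10 = 17/3
endpoint = (-59/48, 249/16)

Apply edit: d4 := 14/3
  d6 = d5/4 + d4/4 = 59/48
  d7 = d5*4 = 1
  d8 = d4*4 = 56/3
  d9 = d2 - d4 + d1 = 16/3
  d10 = d1 + d3 - 1 = 17/3
Walk from origin (0, 0):
  seg 1: right by d9 = 16/3 → (16/3, 0)
  seg 2: up by d1 = 4 → (16/3, 4)
  seg 3: left by d3 = 8/3 → (8/3, 4)
  seg 4: up by d4 = 14/3 → (8/3, 26/3)
  seg 5: up by d6 = 59/48 → (8/3, 475/48)
  seg 6: left by d3 = 8/3 → (0, 475/48)
  seg 7: up by d10 = 17/3 → (0, 249/16)
  seg 8: left by d6 = 59/48 → (-59/48, 249/16)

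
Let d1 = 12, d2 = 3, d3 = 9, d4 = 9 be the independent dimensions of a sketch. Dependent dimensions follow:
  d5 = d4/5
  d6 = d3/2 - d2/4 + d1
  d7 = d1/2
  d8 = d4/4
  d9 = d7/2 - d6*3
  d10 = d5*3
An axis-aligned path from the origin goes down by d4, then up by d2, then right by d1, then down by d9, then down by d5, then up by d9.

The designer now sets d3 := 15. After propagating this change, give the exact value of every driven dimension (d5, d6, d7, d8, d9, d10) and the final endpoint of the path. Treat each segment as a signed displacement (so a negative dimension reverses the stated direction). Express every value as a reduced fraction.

d5 = 9/5
d6 = 75/4
d7 = 6
d8 = 9/4
d9 = -213/4
d10 = 27/5
endpoint = (12, -39/5)

Apply edit: d3 := 15
  d5 = d4/5 = 9/5
  d6 = d3/2 - d2/4 + d1 = 75/4
  d7 = d1/2 = 6
  d8 = d4/4 = 9/4
  d9 = d7/2 - d6*3 = -213/4
  d10 = d5*3 = 27/5
Walk from origin (0, 0):
  seg 1: down by d4 = 9 → (0, -9)
  seg 2: up by d2 = 3 → (0, -6)
  seg 3: right by d1 = 12 → (12, -6)
  seg 4: down by d9 = -213/4 → (12, 189/4)
  seg 5: down by d5 = 9/5 → (12, 909/20)
  seg 6: up by d9 = -213/4 → (12, -39/5)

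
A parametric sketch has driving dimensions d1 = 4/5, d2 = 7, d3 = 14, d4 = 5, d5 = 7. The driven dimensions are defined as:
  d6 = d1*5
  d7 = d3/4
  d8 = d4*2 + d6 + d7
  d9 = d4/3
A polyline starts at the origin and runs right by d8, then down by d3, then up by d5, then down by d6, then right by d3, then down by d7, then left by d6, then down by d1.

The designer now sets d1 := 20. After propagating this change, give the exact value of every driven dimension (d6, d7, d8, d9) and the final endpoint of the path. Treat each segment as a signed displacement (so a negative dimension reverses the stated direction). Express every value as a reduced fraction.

d6 = 100
d7 = 7/2
d8 = 227/2
d9 = 5/3
endpoint = (55/2, -261/2)

Apply edit: d1 := 20
  d6 = d1*5 = 100
  d7 = d3/4 = 7/2
  d8 = d4*2 + d6 + d7 = 227/2
  d9 = d4/3 = 5/3
Walk from origin (0, 0):
  seg 1: right by d8 = 227/2 → (227/2, 0)
  seg 2: down by d3 = 14 → (227/2, -14)
  seg 3: up by d5 = 7 → (227/2, -7)
  seg 4: down by d6 = 100 → (227/2, -107)
  seg 5: right by d3 = 14 → (255/2, -107)
  seg 6: down by d7 = 7/2 → (255/2, -221/2)
  seg 7: left by d6 = 100 → (55/2, -221/2)
  seg 8: down by d1 = 20 → (55/2, -261/2)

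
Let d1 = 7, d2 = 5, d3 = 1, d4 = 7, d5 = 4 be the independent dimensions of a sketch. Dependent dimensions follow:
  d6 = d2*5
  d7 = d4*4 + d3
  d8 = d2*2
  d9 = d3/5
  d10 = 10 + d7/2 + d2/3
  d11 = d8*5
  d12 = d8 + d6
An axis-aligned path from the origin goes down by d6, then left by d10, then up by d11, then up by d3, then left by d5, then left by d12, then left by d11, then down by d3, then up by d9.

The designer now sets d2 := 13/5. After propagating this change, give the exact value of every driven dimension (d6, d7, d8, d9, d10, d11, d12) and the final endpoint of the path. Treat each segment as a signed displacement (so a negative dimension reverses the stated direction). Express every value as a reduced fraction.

Apply edit: d2 := 13/5
  d6 = d2*5 = 13
  d7 = d4*4 + d3 = 29
  d8 = d2*2 = 26/5
  d9 = d3/5 = 1/5
  d10 = 10 + d7/2 + d2/3 = 761/30
  d11 = d8*5 = 26
  d12 = d8 + d6 = 91/5
Walk from origin (0, 0):
  seg 1: down by d6 = 13 → (0, -13)
  seg 2: left by d10 = 761/30 → (-761/30, -13)
  seg 3: up by d11 = 26 → (-761/30, 13)
  seg 4: up by d3 = 1 → (-761/30, 14)
  seg 5: left by d5 = 4 → (-881/30, 14)
  seg 6: left by d12 = 91/5 → (-1427/30, 14)
  seg 7: left by d11 = 26 → (-2207/30, 14)
  seg 8: down by d3 = 1 → (-2207/30, 13)
  seg 9: up by d9 = 1/5 → (-2207/30, 66/5)

d6 = 13
d7 = 29
d8 = 26/5
d9 = 1/5
d10 = 761/30
d11 = 26
d12 = 91/5
endpoint = (-2207/30, 66/5)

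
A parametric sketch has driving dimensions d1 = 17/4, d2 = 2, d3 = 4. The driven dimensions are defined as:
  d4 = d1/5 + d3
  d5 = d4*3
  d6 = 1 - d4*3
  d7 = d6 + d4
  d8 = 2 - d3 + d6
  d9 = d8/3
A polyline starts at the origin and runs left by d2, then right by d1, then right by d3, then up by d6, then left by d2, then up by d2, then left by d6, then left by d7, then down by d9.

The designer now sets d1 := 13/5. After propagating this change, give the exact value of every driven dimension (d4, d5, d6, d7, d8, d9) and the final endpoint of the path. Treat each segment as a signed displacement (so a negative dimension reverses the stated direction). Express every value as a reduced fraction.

Apply edit: d1 := 13/5
  d4 = d1/5 + d3 = 113/25
  d5 = d4*3 = 339/25
  d6 = 1 - d4*3 = -314/25
  d7 = d6 + d4 = -201/25
  d8 = 2 - d3 + d6 = -364/25
  d9 = d8/3 = -364/75
Walk from origin (0, 0):
  seg 1: left by d2 = 2 → (-2, 0)
  seg 2: right by d1 = 13/5 → (3/5, 0)
  seg 3: right by d3 = 4 → (23/5, 0)
  seg 4: up by d6 = -314/25 → (23/5, -314/25)
  seg 5: left by d2 = 2 → (13/5, -314/25)
  seg 6: up by d2 = 2 → (13/5, -264/25)
  seg 7: left by d6 = -314/25 → (379/25, -264/25)
  seg 8: left by d7 = -201/25 → (116/5, -264/25)
  seg 9: down by d9 = -364/75 → (116/5, -428/75)

d4 = 113/25
d5 = 339/25
d6 = -314/25
d7 = -201/25
d8 = -364/25
d9 = -364/75
endpoint = (116/5, -428/75)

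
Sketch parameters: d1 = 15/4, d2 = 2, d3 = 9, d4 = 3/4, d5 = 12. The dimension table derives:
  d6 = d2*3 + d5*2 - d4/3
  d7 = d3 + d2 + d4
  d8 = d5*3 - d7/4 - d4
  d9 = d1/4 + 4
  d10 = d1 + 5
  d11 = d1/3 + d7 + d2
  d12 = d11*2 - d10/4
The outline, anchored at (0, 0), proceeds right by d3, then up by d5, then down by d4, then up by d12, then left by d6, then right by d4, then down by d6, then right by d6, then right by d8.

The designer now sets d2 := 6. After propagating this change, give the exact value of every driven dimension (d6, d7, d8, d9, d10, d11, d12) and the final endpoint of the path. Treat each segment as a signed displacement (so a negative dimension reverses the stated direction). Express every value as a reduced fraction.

d6 = 167/4
d7 = 63/4
d8 = 501/16
d9 = 79/16
d10 = 35/4
d11 = 23
d12 = 701/16
endpoint = (657/16, 213/16)

Apply edit: d2 := 6
  d6 = d2*3 + d5*2 - d4/3 = 167/4
  d7 = d3 + d2 + d4 = 63/4
  d8 = d5*3 - d7/4 - d4 = 501/16
  d9 = d1/4 + 4 = 79/16
  d10 = d1 + 5 = 35/4
  d11 = d1/3 + d7 + d2 = 23
  d12 = d11*2 - d10/4 = 701/16
Walk from origin (0, 0):
  seg 1: right by d3 = 9 → (9, 0)
  seg 2: up by d5 = 12 → (9, 12)
  seg 3: down by d4 = 3/4 → (9, 45/4)
  seg 4: up by d12 = 701/16 → (9, 881/16)
  seg 5: left by d6 = 167/4 → (-131/4, 881/16)
  seg 6: right by d4 = 3/4 → (-32, 881/16)
  seg 7: down by d6 = 167/4 → (-32, 213/16)
  seg 8: right by d6 = 167/4 → (39/4, 213/16)
  seg 9: right by d8 = 501/16 → (657/16, 213/16)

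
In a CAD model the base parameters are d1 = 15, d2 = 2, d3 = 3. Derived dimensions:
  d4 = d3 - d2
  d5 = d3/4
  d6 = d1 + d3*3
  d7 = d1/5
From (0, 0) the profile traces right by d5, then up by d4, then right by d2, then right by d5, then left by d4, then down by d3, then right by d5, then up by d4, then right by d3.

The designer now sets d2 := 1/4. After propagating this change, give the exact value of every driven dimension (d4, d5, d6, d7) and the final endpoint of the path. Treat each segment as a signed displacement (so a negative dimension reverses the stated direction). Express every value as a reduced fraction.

Apply edit: d2 := 1/4
  d4 = d3 - d2 = 11/4
  d5 = d3/4 = 3/4
  d6 = d1 + d3*3 = 24
  d7 = d1/5 = 3
Walk from origin (0, 0):
  seg 1: right by d5 = 3/4 → (3/4, 0)
  seg 2: up by d4 = 11/4 → (3/4, 11/4)
  seg 3: right by d2 = 1/4 → (1, 11/4)
  seg 4: right by d5 = 3/4 → (7/4, 11/4)
  seg 5: left by d4 = 11/4 → (-1, 11/4)
  seg 6: down by d3 = 3 → (-1, -1/4)
  seg 7: right by d5 = 3/4 → (-1/4, -1/4)
  seg 8: up by d4 = 11/4 → (-1/4, 5/2)
  seg 9: right by d3 = 3 → (11/4, 5/2)

d4 = 11/4
d5 = 3/4
d6 = 24
d7 = 3
endpoint = (11/4, 5/2)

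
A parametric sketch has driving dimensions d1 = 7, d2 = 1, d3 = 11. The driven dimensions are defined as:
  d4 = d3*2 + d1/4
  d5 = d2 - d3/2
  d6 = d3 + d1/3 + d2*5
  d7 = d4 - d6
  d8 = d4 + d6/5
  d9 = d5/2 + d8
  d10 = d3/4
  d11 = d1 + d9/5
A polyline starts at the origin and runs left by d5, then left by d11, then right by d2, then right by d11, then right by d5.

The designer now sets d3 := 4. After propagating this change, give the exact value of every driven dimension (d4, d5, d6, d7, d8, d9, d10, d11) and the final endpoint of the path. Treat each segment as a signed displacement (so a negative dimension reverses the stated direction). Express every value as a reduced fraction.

d4 = 39/4
d5 = -1
d6 = 34/3
d7 = -19/12
d8 = 721/60
d9 = 691/60
d10 = 1
d11 = 2791/300
endpoint = (1, 0)

Apply edit: d3 := 4
  d4 = d3*2 + d1/4 = 39/4
  d5 = d2 - d3/2 = -1
  d6 = d3 + d1/3 + d2*5 = 34/3
  d7 = d4 - d6 = -19/12
  d8 = d4 + d6/5 = 721/60
  d9 = d5/2 + d8 = 691/60
  d10 = d3/4 = 1
  d11 = d1 + d9/5 = 2791/300
Walk from origin (0, 0):
  seg 1: left by d5 = -1 → (1, 0)
  seg 2: left by d11 = 2791/300 → (-2491/300, 0)
  seg 3: right by d2 = 1 → (-2191/300, 0)
  seg 4: right by d11 = 2791/300 → (2, 0)
  seg 5: right by d5 = -1 → (1, 0)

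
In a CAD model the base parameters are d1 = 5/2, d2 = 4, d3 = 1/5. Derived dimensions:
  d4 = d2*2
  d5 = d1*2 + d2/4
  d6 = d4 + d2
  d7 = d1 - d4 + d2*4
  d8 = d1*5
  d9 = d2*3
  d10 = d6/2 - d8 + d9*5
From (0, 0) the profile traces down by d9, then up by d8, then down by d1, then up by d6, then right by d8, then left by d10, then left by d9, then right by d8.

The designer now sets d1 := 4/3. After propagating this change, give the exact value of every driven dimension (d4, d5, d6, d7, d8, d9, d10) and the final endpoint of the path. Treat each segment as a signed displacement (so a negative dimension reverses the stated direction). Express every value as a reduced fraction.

d4 = 8
d5 = 11/3
d6 = 12
d7 = 28/3
d8 = 20/3
d9 = 12
d10 = 178/3
endpoint = (-58, 16/3)

Apply edit: d1 := 4/3
  d4 = d2*2 = 8
  d5 = d1*2 + d2/4 = 11/3
  d6 = d4 + d2 = 12
  d7 = d1 - d4 + d2*4 = 28/3
  d8 = d1*5 = 20/3
  d9 = d2*3 = 12
  d10 = d6/2 - d8 + d9*5 = 178/3
Walk from origin (0, 0):
  seg 1: down by d9 = 12 → (0, -12)
  seg 2: up by d8 = 20/3 → (0, -16/3)
  seg 3: down by d1 = 4/3 → (0, -20/3)
  seg 4: up by d6 = 12 → (0, 16/3)
  seg 5: right by d8 = 20/3 → (20/3, 16/3)
  seg 6: left by d10 = 178/3 → (-158/3, 16/3)
  seg 7: left by d9 = 12 → (-194/3, 16/3)
  seg 8: right by d8 = 20/3 → (-58, 16/3)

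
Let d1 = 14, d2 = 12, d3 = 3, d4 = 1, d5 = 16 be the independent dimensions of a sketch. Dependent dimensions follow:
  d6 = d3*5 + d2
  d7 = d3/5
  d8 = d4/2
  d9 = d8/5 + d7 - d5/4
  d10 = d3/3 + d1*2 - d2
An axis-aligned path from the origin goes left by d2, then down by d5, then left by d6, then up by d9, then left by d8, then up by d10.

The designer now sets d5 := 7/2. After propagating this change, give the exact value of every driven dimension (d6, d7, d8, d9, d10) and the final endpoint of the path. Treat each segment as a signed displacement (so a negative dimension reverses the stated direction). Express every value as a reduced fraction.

Apply edit: d5 := 7/2
  d6 = d3*5 + d2 = 27
  d7 = d3/5 = 3/5
  d8 = d4/2 = 1/2
  d9 = d8/5 + d7 - d5/4 = -7/40
  d10 = d3/3 + d1*2 - d2 = 17
Walk from origin (0, 0):
  seg 1: left by d2 = 12 → (-12, 0)
  seg 2: down by d5 = 7/2 → (-12, -7/2)
  seg 3: left by d6 = 27 → (-39, -7/2)
  seg 4: up by d9 = -7/40 → (-39, -147/40)
  seg 5: left by d8 = 1/2 → (-79/2, -147/40)
  seg 6: up by d10 = 17 → (-79/2, 533/40)

d6 = 27
d7 = 3/5
d8 = 1/2
d9 = -7/40
d10 = 17
endpoint = (-79/2, 533/40)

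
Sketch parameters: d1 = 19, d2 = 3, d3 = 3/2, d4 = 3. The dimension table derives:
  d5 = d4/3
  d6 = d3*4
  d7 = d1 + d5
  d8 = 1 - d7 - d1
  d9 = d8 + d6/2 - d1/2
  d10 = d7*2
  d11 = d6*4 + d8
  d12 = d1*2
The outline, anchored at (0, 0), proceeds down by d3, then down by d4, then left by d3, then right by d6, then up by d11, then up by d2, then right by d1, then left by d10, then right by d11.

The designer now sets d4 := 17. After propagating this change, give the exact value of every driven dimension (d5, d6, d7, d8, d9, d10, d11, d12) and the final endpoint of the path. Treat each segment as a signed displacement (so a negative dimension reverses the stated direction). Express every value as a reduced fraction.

d5 = 17/3
d6 = 6
d7 = 74/3
d8 = -128/3
d9 = -295/6
d10 = 148/3
d11 = -56/3
d12 = 38
endpoint = (-89/2, -205/6)

Apply edit: d4 := 17
  d5 = d4/3 = 17/3
  d6 = d3*4 = 6
  d7 = d1 + d5 = 74/3
  d8 = 1 - d7 - d1 = -128/3
  d9 = d8 + d6/2 - d1/2 = -295/6
  d10 = d7*2 = 148/3
  d11 = d6*4 + d8 = -56/3
  d12 = d1*2 = 38
Walk from origin (0, 0):
  seg 1: down by d3 = 3/2 → (0, -3/2)
  seg 2: down by d4 = 17 → (0, -37/2)
  seg 3: left by d3 = 3/2 → (-3/2, -37/2)
  seg 4: right by d6 = 6 → (9/2, -37/2)
  seg 5: up by d11 = -56/3 → (9/2, -223/6)
  seg 6: up by d2 = 3 → (9/2, -205/6)
  seg 7: right by d1 = 19 → (47/2, -205/6)
  seg 8: left by d10 = 148/3 → (-155/6, -205/6)
  seg 9: right by d11 = -56/3 → (-89/2, -205/6)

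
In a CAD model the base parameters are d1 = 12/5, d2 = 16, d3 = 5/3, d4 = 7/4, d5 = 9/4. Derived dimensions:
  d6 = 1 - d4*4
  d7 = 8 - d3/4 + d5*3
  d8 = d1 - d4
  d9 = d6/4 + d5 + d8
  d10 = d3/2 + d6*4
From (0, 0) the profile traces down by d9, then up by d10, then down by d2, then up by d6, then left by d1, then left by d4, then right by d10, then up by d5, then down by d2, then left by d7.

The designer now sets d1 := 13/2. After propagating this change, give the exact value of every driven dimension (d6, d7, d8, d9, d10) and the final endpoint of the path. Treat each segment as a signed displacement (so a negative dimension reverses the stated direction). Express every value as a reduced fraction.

Apply edit: d1 := 13/2
  d6 = 1 - d4*4 = -6
  d7 = 8 - d3/4 + d5*3 = 43/3
  d8 = d1 - d4 = 19/4
  d9 = d6/4 + d5 + d8 = 11/2
  d10 = d3/2 + d6*4 = -139/6
Walk from origin (0, 0):
  seg 1: down by d9 = 11/2 → (0, -11/2)
  seg 2: up by d10 = -139/6 → (0, -86/3)
  seg 3: down by d2 = 16 → (0, -134/3)
  seg 4: up by d6 = -6 → (0, -152/3)
  seg 5: left by d1 = 13/2 → (-13/2, -152/3)
  seg 6: left by d4 = 7/4 → (-33/4, -152/3)
  seg 7: right by d10 = -139/6 → (-377/12, -152/3)
  seg 8: up by d5 = 9/4 → (-377/12, -581/12)
  seg 9: down by d2 = 16 → (-377/12, -773/12)
  seg 10: left by d7 = 43/3 → (-183/4, -773/12)

d6 = -6
d7 = 43/3
d8 = 19/4
d9 = 11/2
d10 = -139/6
endpoint = (-183/4, -773/12)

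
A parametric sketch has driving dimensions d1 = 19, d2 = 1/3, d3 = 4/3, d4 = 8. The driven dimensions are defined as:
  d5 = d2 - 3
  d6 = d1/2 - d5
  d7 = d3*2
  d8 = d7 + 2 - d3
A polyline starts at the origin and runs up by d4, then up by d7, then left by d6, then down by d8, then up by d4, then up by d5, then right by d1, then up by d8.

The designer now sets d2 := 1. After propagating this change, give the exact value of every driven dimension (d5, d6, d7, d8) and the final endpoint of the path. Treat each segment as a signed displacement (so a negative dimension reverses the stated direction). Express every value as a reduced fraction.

Apply edit: d2 := 1
  d5 = d2 - 3 = -2
  d6 = d1/2 - d5 = 23/2
  d7 = d3*2 = 8/3
  d8 = d7 + 2 - d3 = 10/3
Walk from origin (0, 0):
  seg 1: up by d4 = 8 → (0, 8)
  seg 2: up by d7 = 8/3 → (0, 32/3)
  seg 3: left by d6 = 23/2 → (-23/2, 32/3)
  seg 4: down by d8 = 10/3 → (-23/2, 22/3)
  seg 5: up by d4 = 8 → (-23/2, 46/3)
  seg 6: up by d5 = -2 → (-23/2, 40/3)
  seg 7: right by d1 = 19 → (15/2, 40/3)
  seg 8: up by d8 = 10/3 → (15/2, 50/3)

d5 = -2
d6 = 23/2
d7 = 8/3
d8 = 10/3
endpoint = (15/2, 50/3)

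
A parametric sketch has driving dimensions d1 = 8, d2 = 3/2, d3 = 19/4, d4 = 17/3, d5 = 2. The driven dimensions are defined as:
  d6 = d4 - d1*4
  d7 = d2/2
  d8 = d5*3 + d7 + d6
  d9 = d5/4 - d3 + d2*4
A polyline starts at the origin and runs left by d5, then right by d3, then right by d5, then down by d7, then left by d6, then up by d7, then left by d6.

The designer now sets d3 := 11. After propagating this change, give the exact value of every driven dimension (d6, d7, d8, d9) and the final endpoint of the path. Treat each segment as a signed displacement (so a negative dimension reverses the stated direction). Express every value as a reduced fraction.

Apply edit: d3 := 11
  d6 = d4 - d1*4 = -79/3
  d7 = d2/2 = 3/4
  d8 = d5*3 + d7 + d6 = -235/12
  d9 = d5/4 - d3 + d2*4 = -9/2
Walk from origin (0, 0):
  seg 1: left by d5 = 2 → (-2, 0)
  seg 2: right by d3 = 11 → (9, 0)
  seg 3: right by d5 = 2 → (11, 0)
  seg 4: down by d7 = 3/4 → (11, -3/4)
  seg 5: left by d6 = -79/3 → (112/3, -3/4)
  seg 6: up by d7 = 3/4 → (112/3, 0)
  seg 7: left by d6 = -79/3 → (191/3, 0)

d6 = -79/3
d7 = 3/4
d8 = -235/12
d9 = -9/2
endpoint = (191/3, 0)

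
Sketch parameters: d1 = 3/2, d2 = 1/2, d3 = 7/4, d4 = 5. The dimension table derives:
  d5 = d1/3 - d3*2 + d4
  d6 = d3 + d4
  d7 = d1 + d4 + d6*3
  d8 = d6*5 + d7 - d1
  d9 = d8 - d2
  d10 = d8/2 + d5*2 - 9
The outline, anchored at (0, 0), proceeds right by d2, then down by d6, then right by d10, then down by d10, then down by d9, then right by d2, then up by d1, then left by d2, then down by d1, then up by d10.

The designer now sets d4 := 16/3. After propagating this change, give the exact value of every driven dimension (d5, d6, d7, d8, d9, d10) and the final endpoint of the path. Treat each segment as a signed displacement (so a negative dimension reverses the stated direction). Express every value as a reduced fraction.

d5 = 7/3
d6 = 85/12
d7 = 337/12
d8 = 62
d9 = 123/2
d10 = 80/3
endpoint = (163/6, -823/12)

Apply edit: d4 := 16/3
  d5 = d1/3 - d3*2 + d4 = 7/3
  d6 = d3 + d4 = 85/12
  d7 = d1 + d4 + d6*3 = 337/12
  d8 = d6*5 + d7 - d1 = 62
  d9 = d8 - d2 = 123/2
  d10 = d8/2 + d5*2 - 9 = 80/3
Walk from origin (0, 0):
  seg 1: right by d2 = 1/2 → (1/2, 0)
  seg 2: down by d6 = 85/12 → (1/2, -85/12)
  seg 3: right by d10 = 80/3 → (163/6, -85/12)
  seg 4: down by d10 = 80/3 → (163/6, -135/4)
  seg 5: down by d9 = 123/2 → (163/6, -381/4)
  seg 6: right by d2 = 1/2 → (83/3, -381/4)
  seg 7: up by d1 = 3/2 → (83/3, -375/4)
  seg 8: left by d2 = 1/2 → (163/6, -375/4)
  seg 9: down by d1 = 3/2 → (163/6, -381/4)
  seg 10: up by d10 = 80/3 → (163/6, -823/12)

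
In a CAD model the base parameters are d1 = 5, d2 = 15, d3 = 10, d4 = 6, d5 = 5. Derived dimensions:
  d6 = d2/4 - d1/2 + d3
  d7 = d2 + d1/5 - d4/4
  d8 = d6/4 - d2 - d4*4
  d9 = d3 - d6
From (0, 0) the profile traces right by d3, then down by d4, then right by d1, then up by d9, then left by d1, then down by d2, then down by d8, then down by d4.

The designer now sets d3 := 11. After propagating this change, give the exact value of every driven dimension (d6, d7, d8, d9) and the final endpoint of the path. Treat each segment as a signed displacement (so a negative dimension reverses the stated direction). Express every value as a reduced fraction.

d6 = 49/4
d7 = 29/2
d8 = -575/16
d9 = -5/4
endpoint = (11, 123/16)

Apply edit: d3 := 11
  d6 = d2/4 - d1/2 + d3 = 49/4
  d7 = d2 + d1/5 - d4/4 = 29/2
  d8 = d6/4 - d2 - d4*4 = -575/16
  d9 = d3 - d6 = -5/4
Walk from origin (0, 0):
  seg 1: right by d3 = 11 → (11, 0)
  seg 2: down by d4 = 6 → (11, -6)
  seg 3: right by d1 = 5 → (16, -6)
  seg 4: up by d9 = -5/4 → (16, -29/4)
  seg 5: left by d1 = 5 → (11, -29/4)
  seg 6: down by d2 = 15 → (11, -89/4)
  seg 7: down by d8 = -575/16 → (11, 219/16)
  seg 8: down by d4 = 6 → (11, 123/16)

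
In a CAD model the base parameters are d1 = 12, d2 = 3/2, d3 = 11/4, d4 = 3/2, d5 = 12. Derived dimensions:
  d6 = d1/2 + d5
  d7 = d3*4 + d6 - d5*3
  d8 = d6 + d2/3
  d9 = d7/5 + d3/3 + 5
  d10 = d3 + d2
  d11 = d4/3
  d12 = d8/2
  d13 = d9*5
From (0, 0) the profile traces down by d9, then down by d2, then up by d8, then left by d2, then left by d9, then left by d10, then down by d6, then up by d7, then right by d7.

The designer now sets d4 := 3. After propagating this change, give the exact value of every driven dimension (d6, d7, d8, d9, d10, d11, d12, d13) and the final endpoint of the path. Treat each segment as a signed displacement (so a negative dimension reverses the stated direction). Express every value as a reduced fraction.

d6 = 18
d7 = -7
d8 = 37/2
d9 = 271/60
d10 = 17/4
d11 = 1
d12 = 37/4
d13 = 271/12
endpoint = (-259/15, -751/60)

Apply edit: d4 := 3
  d6 = d1/2 + d5 = 18
  d7 = d3*4 + d6 - d5*3 = -7
  d8 = d6 + d2/3 = 37/2
  d9 = d7/5 + d3/3 + 5 = 271/60
  d10 = d3 + d2 = 17/4
  d11 = d4/3 = 1
  d12 = d8/2 = 37/4
  d13 = d9*5 = 271/12
Walk from origin (0, 0):
  seg 1: down by d9 = 271/60 → (0, -271/60)
  seg 2: down by d2 = 3/2 → (0, -361/60)
  seg 3: up by d8 = 37/2 → (0, 749/60)
  seg 4: left by d2 = 3/2 → (-3/2, 749/60)
  seg 5: left by d9 = 271/60 → (-361/60, 749/60)
  seg 6: left by d10 = 17/4 → (-154/15, 749/60)
  seg 7: down by d6 = 18 → (-154/15, -331/60)
  seg 8: up by d7 = -7 → (-154/15, -751/60)
  seg 9: right by d7 = -7 → (-259/15, -751/60)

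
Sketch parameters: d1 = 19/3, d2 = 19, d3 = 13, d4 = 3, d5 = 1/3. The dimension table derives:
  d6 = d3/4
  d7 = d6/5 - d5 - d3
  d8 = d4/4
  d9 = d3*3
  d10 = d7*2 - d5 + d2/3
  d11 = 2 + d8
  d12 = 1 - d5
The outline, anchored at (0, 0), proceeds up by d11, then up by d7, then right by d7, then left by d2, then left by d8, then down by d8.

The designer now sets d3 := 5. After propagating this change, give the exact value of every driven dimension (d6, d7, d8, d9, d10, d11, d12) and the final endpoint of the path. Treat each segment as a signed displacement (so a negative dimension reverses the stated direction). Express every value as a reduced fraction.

d6 = 5/4
d7 = -61/12
d8 = 3/4
d9 = 15
d10 = -25/6
d11 = 11/4
d12 = 2/3
endpoint = (-149/6, -37/12)

Apply edit: d3 := 5
  d6 = d3/4 = 5/4
  d7 = d6/5 - d5 - d3 = -61/12
  d8 = d4/4 = 3/4
  d9 = d3*3 = 15
  d10 = d7*2 - d5 + d2/3 = -25/6
  d11 = 2 + d8 = 11/4
  d12 = 1 - d5 = 2/3
Walk from origin (0, 0):
  seg 1: up by d11 = 11/4 → (0, 11/4)
  seg 2: up by d7 = -61/12 → (0, -7/3)
  seg 3: right by d7 = -61/12 → (-61/12, -7/3)
  seg 4: left by d2 = 19 → (-289/12, -7/3)
  seg 5: left by d8 = 3/4 → (-149/6, -7/3)
  seg 6: down by d8 = 3/4 → (-149/6, -37/12)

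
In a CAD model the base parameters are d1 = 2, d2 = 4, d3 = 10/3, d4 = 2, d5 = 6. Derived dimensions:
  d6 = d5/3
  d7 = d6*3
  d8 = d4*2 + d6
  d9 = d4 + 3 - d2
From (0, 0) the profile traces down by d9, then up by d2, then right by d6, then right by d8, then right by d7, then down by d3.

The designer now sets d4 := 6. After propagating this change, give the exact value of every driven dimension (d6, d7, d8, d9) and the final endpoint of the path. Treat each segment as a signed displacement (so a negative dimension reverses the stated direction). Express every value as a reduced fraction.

Apply edit: d4 := 6
  d6 = d5/3 = 2
  d7 = d6*3 = 6
  d8 = d4*2 + d6 = 14
  d9 = d4 + 3 - d2 = 5
Walk from origin (0, 0):
  seg 1: down by d9 = 5 → (0, -5)
  seg 2: up by d2 = 4 → (0, -1)
  seg 3: right by d6 = 2 → (2, -1)
  seg 4: right by d8 = 14 → (16, -1)
  seg 5: right by d7 = 6 → (22, -1)
  seg 6: down by d3 = 10/3 → (22, -13/3)

d6 = 2
d7 = 6
d8 = 14
d9 = 5
endpoint = (22, -13/3)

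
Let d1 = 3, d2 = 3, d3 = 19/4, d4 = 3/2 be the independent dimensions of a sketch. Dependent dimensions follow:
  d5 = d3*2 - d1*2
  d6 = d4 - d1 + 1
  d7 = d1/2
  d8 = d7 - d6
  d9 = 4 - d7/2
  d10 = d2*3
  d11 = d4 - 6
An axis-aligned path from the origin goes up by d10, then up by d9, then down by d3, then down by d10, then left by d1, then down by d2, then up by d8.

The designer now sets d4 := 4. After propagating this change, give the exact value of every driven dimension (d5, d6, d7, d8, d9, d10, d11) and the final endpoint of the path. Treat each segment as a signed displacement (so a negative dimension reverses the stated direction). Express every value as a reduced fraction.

d5 = 7/2
d6 = 2
d7 = 3/2
d8 = -1/2
d9 = 13/4
d10 = 9
d11 = -2
endpoint = (-3, -5)

Apply edit: d4 := 4
  d5 = d3*2 - d1*2 = 7/2
  d6 = d4 - d1 + 1 = 2
  d7 = d1/2 = 3/2
  d8 = d7 - d6 = -1/2
  d9 = 4 - d7/2 = 13/4
  d10 = d2*3 = 9
  d11 = d4 - 6 = -2
Walk from origin (0, 0):
  seg 1: up by d10 = 9 → (0, 9)
  seg 2: up by d9 = 13/4 → (0, 49/4)
  seg 3: down by d3 = 19/4 → (0, 15/2)
  seg 4: down by d10 = 9 → (0, -3/2)
  seg 5: left by d1 = 3 → (-3, -3/2)
  seg 6: down by d2 = 3 → (-3, -9/2)
  seg 7: up by d8 = -1/2 → (-3, -5)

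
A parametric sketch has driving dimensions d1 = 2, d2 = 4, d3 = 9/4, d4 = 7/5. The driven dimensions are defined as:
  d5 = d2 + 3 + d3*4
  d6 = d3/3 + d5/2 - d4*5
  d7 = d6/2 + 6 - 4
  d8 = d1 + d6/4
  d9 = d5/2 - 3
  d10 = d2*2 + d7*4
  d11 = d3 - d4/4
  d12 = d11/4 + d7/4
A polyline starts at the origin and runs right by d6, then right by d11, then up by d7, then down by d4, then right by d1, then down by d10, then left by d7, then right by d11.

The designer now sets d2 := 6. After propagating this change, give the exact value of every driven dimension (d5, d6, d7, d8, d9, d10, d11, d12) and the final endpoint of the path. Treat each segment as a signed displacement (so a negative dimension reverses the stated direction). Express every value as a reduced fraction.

d5 = 18
d6 = 11/4
d7 = 27/8
d8 = 43/16
d9 = 6
d10 = 51/2
d11 = 19/10
d12 = 211/160
endpoint = (207/40, -941/40)

Apply edit: d2 := 6
  d5 = d2 + 3 + d3*4 = 18
  d6 = d3/3 + d5/2 - d4*5 = 11/4
  d7 = d6/2 + 6 - 4 = 27/8
  d8 = d1 + d6/4 = 43/16
  d9 = d5/2 - 3 = 6
  d10 = d2*2 + d7*4 = 51/2
  d11 = d3 - d4/4 = 19/10
  d12 = d11/4 + d7/4 = 211/160
Walk from origin (0, 0):
  seg 1: right by d6 = 11/4 → (11/4, 0)
  seg 2: right by d11 = 19/10 → (93/20, 0)
  seg 3: up by d7 = 27/8 → (93/20, 27/8)
  seg 4: down by d4 = 7/5 → (93/20, 79/40)
  seg 5: right by d1 = 2 → (133/20, 79/40)
  seg 6: down by d10 = 51/2 → (133/20, -941/40)
  seg 7: left by d7 = 27/8 → (131/40, -941/40)
  seg 8: right by d11 = 19/10 → (207/40, -941/40)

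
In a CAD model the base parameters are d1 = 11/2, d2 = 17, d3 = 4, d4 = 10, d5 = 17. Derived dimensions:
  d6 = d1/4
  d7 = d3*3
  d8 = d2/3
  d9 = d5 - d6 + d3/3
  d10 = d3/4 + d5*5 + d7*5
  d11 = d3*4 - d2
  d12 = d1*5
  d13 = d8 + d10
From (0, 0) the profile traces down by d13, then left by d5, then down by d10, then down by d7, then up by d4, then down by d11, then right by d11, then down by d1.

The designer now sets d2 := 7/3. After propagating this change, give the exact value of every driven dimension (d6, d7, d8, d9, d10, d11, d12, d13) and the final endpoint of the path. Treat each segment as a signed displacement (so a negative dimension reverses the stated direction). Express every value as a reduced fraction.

Apply edit: d2 := 7/3
  d6 = d1/4 = 11/8
  d7 = d3*3 = 12
  d8 = d2/3 = 7/9
  d9 = d5 - d6 + d3/3 = 407/24
  d10 = d3/4 + d5*5 + d7*5 = 146
  d11 = d3*4 - d2 = 41/3
  d12 = d1*5 = 55/2
  d13 = d8 + d10 = 1321/9
Walk from origin (0, 0):
  seg 1: down by d13 = 1321/9 → (0, -1321/9)
  seg 2: left by d5 = 17 → (-17, -1321/9)
  seg 3: down by d10 = 146 → (-17, -2635/9)
  seg 4: down by d7 = 12 → (-17, -2743/9)
  seg 5: up by d4 = 10 → (-17, -2653/9)
  seg 6: down by d11 = 41/3 → (-17, -2776/9)
  seg 7: right by d11 = 41/3 → (-10/3, -2776/9)
  seg 8: down by d1 = 11/2 → (-10/3, -5651/18)

d6 = 11/8
d7 = 12
d8 = 7/9
d9 = 407/24
d10 = 146
d11 = 41/3
d12 = 55/2
d13 = 1321/9
endpoint = (-10/3, -5651/18)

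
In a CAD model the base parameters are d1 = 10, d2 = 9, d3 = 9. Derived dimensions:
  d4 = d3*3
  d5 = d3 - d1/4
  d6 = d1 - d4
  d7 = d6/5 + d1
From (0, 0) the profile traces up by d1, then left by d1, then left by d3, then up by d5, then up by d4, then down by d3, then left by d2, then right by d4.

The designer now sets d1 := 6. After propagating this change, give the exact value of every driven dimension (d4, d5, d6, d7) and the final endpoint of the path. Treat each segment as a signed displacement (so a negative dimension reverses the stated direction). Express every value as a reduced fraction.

Apply edit: d1 := 6
  d4 = d3*3 = 27
  d5 = d3 - d1/4 = 15/2
  d6 = d1 - d4 = -21
  d7 = d6/5 + d1 = 9/5
Walk from origin (0, 0):
  seg 1: up by d1 = 6 → (0, 6)
  seg 2: left by d1 = 6 → (-6, 6)
  seg 3: left by d3 = 9 → (-15, 6)
  seg 4: up by d5 = 15/2 → (-15, 27/2)
  seg 5: up by d4 = 27 → (-15, 81/2)
  seg 6: down by d3 = 9 → (-15, 63/2)
  seg 7: left by d2 = 9 → (-24, 63/2)
  seg 8: right by d4 = 27 → (3, 63/2)

d4 = 27
d5 = 15/2
d6 = -21
d7 = 9/5
endpoint = (3, 63/2)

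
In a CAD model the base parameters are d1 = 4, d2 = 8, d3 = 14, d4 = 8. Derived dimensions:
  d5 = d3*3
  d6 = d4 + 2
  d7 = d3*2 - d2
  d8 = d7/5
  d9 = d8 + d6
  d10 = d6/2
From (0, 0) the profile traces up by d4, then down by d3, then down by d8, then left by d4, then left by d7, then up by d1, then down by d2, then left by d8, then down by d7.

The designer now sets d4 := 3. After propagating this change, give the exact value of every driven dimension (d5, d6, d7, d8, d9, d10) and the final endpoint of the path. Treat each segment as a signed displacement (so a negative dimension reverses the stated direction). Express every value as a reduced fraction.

Apply edit: d4 := 3
  d5 = d3*3 = 42
  d6 = d4 + 2 = 5
  d7 = d3*2 - d2 = 20
  d8 = d7/5 = 4
  d9 = d8 + d6 = 9
  d10 = d6/2 = 5/2
Walk from origin (0, 0):
  seg 1: up by d4 = 3 → (0, 3)
  seg 2: down by d3 = 14 → (0, -11)
  seg 3: down by d8 = 4 → (0, -15)
  seg 4: left by d4 = 3 → (-3, -15)
  seg 5: left by d7 = 20 → (-23, -15)
  seg 6: up by d1 = 4 → (-23, -11)
  seg 7: down by d2 = 8 → (-23, -19)
  seg 8: left by d8 = 4 → (-27, -19)
  seg 9: down by d7 = 20 → (-27, -39)

d5 = 42
d6 = 5
d7 = 20
d8 = 4
d9 = 9
d10 = 5/2
endpoint = (-27, -39)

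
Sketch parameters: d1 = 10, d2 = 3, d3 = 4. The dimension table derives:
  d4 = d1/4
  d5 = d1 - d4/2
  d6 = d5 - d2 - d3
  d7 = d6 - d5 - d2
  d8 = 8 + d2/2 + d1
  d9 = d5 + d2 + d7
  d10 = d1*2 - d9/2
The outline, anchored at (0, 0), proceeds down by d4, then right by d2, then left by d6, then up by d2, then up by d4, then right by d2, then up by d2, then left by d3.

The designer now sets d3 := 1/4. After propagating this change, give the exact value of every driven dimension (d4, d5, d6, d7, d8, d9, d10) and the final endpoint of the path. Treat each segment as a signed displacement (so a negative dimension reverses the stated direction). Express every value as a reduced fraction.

Apply edit: d3 := 1/4
  d4 = d1/4 = 5/2
  d5 = d1 - d4/2 = 35/4
  d6 = d5 - d2 - d3 = 11/2
  d7 = d6 - d5 - d2 = -25/4
  d8 = 8 + d2/2 + d1 = 39/2
  d9 = d5 + d2 + d7 = 11/2
  d10 = d1*2 - d9/2 = 69/4
Walk from origin (0, 0):
  seg 1: down by d4 = 5/2 → (0, -5/2)
  seg 2: right by d2 = 3 → (3, -5/2)
  seg 3: left by d6 = 11/2 → (-5/2, -5/2)
  seg 4: up by d2 = 3 → (-5/2, 1/2)
  seg 5: up by d4 = 5/2 → (-5/2, 3)
  seg 6: right by d2 = 3 → (1/2, 3)
  seg 7: up by d2 = 3 → (1/2, 6)
  seg 8: left by d3 = 1/4 → (1/4, 6)

d4 = 5/2
d5 = 35/4
d6 = 11/2
d7 = -25/4
d8 = 39/2
d9 = 11/2
d10 = 69/4
endpoint = (1/4, 6)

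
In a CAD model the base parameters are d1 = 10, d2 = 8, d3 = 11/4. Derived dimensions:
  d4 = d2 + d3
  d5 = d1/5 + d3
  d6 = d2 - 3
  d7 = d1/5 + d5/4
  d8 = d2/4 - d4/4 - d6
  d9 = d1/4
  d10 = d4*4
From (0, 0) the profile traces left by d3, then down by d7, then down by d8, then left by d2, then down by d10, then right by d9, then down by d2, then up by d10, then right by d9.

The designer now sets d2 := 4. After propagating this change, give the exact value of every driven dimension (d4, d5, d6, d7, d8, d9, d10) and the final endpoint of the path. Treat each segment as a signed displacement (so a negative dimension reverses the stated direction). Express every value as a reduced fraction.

Apply edit: d2 := 4
  d4 = d2 + d3 = 27/4
  d5 = d1/5 + d3 = 19/4
  d6 = d2 - 3 = 1
  d7 = d1/5 + d5/4 = 51/16
  d8 = d2/4 - d4/4 - d6 = -27/16
  d9 = d1/4 = 5/2
  d10 = d4*4 = 27
Walk from origin (0, 0):
  seg 1: left by d3 = 11/4 → (-11/4, 0)
  seg 2: down by d7 = 51/16 → (-11/4, -51/16)
  seg 3: down by d8 = -27/16 → (-11/4, -3/2)
  seg 4: left by d2 = 4 → (-27/4, -3/2)
  seg 5: down by d10 = 27 → (-27/4, -57/2)
  seg 6: right by d9 = 5/2 → (-17/4, -57/2)
  seg 7: down by d2 = 4 → (-17/4, -65/2)
  seg 8: up by d10 = 27 → (-17/4, -11/2)
  seg 9: right by d9 = 5/2 → (-7/4, -11/2)

d4 = 27/4
d5 = 19/4
d6 = 1
d7 = 51/16
d8 = -27/16
d9 = 5/2
d10 = 27
endpoint = (-7/4, -11/2)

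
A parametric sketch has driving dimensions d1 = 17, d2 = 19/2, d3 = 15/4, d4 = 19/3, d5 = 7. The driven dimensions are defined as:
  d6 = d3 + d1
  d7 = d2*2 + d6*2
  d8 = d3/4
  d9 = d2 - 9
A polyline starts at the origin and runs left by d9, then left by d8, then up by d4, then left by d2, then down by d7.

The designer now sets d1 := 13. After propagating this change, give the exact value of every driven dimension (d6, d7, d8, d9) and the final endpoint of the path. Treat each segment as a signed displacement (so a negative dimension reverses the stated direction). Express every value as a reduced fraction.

d6 = 67/4
d7 = 105/2
d8 = 15/16
d9 = 1/2
endpoint = (-175/16, -277/6)

Apply edit: d1 := 13
  d6 = d3 + d1 = 67/4
  d7 = d2*2 + d6*2 = 105/2
  d8 = d3/4 = 15/16
  d9 = d2 - 9 = 1/2
Walk from origin (0, 0):
  seg 1: left by d9 = 1/2 → (-1/2, 0)
  seg 2: left by d8 = 15/16 → (-23/16, 0)
  seg 3: up by d4 = 19/3 → (-23/16, 19/3)
  seg 4: left by d2 = 19/2 → (-175/16, 19/3)
  seg 5: down by d7 = 105/2 → (-175/16, -277/6)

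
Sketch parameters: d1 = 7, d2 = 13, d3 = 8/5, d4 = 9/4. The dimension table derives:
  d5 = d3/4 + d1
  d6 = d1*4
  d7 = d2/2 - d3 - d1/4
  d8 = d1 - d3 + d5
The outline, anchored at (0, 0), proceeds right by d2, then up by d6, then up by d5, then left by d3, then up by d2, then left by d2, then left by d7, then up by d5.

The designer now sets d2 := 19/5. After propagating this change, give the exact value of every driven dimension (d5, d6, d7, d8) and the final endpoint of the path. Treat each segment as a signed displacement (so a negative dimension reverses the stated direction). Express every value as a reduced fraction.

Apply edit: d2 := 19/5
  d5 = d3/4 + d1 = 37/5
  d6 = d1*4 = 28
  d7 = d2/2 - d3 - d1/4 = -29/20
  d8 = d1 - d3 + d5 = 64/5
Walk from origin (0, 0):
  seg 1: right by d2 = 19/5 → (19/5, 0)
  seg 2: up by d6 = 28 → (19/5, 28)
  seg 3: up by d5 = 37/5 → (19/5, 177/5)
  seg 4: left by d3 = 8/5 → (11/5, 177/5)
  seg 5: up by d2 = 19/5 → (11/5, 196/5)
  seg 6: left by d2 = 19/5 → (-8/5, 196/5)
  seg 7: left by d7 = -29/20 → (-3/20, 196/5)
  seg 8: up by d5 = 37/5 → (-3/20, 233/5)

d5 = 37/5
d6 = 28
d7 = -29/20
d8 = 64/5
endpoint = (-3/20, 233/5)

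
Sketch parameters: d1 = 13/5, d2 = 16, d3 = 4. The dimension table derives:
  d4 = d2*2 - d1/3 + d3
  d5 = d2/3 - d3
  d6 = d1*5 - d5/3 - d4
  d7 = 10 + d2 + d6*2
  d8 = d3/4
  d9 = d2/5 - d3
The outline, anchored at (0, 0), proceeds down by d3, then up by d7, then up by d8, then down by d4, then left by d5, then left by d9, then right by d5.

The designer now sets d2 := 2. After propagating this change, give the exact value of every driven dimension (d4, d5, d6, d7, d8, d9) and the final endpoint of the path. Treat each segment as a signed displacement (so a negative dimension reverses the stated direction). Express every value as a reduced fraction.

d4 = 107/15
d5 = -10/3
d6 = 314/45
d7 = 1168/45
d8 = 1
d9 = -18/5
endpoint = (18/5, 712/45)

Apply edit: d2 := 2
  d4 = d2*2 - d1/3 + d3 = 107/15
  d5 = d2/3 - d3 = -10/3
  d6 = d1*5 - d5/3 - d4 = 314/45
  d7 = 10 + d2 + d6*2 = 1168/45
  d8 = d3/4 = 1
  d9 = d2/5 - d3 = -18/5
Walk from origin (0, 0):
  seg 1: down by d3 = 4 → (0, -4)
  seg 2: up by d7 = 1168/45 → (0, 988/45)
  seg 3: up by d8 = 1 → (0, 1033/45)
  seg 4: down by d4 = 107/15 → (0, 712/45)
  seg 5: left by d5 = -10/3 → (10/3, 712/45)
  seg 6: left by d9 = -18/5 → (104/15, 712/45)
  seg 7: right by d5 = -10/3 → (18/5, 712/45)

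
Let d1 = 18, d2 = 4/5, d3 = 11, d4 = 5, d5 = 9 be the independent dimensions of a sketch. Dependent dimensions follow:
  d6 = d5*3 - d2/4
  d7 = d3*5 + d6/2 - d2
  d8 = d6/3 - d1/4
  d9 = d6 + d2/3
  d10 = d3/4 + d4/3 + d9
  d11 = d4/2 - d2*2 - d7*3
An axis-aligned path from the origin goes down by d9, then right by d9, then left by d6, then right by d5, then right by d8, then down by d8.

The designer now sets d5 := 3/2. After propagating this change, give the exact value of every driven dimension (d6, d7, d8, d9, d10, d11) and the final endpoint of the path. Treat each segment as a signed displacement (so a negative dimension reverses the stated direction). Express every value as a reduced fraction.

Apply edit: d5 := 3/2
  d6 = d5*3 - d2/4 = 43/10
  d7 = d3*5 + d6/2 - d2 = 1127/20
  d8 = d6/3 - d1/4 = -46/15
  d9 = d6 + d2/3 = 137/30
  d10 = d3/4 + d4/3 + d9 = 539/60
  d11 = d4/2 - d2*2 - d7*3 = -3363/20
Walk from origin (0, 0):
  seg 1: down by d9 = 137/30 → (0, -137/30)
  seg 2: right by d9 = 137/30 → (137/30, -137/30)
  seg 3: left by d6 = 43/10 → (4/15, -137/30)
  seg 4: right by d5 = 3/2 → (53/30, -137/30)
  seg 5: right by d8 = -46/15 → (-13/10, -137/30)
  seg 6: down by d8 = -46/15 → (-13/10, -3/2)

d6 = 43/10
d7 = 1127/20
d8 = -46/15
d9 = 137/30
d10 = 539/60
d11 = -3363/20
endpoint = (-13/10, -3/2)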